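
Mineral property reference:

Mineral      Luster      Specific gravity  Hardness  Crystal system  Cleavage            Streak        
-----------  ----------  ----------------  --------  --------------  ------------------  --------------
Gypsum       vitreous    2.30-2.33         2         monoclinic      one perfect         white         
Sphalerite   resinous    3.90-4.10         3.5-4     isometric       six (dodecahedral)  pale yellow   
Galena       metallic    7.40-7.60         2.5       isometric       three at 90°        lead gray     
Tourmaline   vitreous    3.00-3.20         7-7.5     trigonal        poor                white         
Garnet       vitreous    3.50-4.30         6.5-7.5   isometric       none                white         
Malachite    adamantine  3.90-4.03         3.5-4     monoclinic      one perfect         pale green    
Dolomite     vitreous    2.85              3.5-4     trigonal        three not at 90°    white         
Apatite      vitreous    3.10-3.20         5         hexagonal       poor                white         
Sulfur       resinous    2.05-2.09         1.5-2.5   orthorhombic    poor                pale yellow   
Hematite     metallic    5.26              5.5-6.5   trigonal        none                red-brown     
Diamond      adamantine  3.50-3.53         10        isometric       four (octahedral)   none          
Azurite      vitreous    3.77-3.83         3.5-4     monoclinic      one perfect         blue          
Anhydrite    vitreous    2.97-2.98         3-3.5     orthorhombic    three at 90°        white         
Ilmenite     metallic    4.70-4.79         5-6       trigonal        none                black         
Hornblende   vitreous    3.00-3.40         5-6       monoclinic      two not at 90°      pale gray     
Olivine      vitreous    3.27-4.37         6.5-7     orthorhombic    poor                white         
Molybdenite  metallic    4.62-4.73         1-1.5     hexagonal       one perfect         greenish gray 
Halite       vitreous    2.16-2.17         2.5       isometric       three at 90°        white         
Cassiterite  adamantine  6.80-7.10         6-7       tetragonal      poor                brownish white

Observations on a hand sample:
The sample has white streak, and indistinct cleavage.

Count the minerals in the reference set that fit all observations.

3

White streak: Gypsum, Tourmaline, Garnet, Dolomite, Apatite, Anhydrite, Olivine, Halite remain.
Indistinct cleavage: Tourmaline, Apatite, Olivine remain.
Remaining candidates: Apatite, Olivine, Tourmaline.
That is 3 minerals.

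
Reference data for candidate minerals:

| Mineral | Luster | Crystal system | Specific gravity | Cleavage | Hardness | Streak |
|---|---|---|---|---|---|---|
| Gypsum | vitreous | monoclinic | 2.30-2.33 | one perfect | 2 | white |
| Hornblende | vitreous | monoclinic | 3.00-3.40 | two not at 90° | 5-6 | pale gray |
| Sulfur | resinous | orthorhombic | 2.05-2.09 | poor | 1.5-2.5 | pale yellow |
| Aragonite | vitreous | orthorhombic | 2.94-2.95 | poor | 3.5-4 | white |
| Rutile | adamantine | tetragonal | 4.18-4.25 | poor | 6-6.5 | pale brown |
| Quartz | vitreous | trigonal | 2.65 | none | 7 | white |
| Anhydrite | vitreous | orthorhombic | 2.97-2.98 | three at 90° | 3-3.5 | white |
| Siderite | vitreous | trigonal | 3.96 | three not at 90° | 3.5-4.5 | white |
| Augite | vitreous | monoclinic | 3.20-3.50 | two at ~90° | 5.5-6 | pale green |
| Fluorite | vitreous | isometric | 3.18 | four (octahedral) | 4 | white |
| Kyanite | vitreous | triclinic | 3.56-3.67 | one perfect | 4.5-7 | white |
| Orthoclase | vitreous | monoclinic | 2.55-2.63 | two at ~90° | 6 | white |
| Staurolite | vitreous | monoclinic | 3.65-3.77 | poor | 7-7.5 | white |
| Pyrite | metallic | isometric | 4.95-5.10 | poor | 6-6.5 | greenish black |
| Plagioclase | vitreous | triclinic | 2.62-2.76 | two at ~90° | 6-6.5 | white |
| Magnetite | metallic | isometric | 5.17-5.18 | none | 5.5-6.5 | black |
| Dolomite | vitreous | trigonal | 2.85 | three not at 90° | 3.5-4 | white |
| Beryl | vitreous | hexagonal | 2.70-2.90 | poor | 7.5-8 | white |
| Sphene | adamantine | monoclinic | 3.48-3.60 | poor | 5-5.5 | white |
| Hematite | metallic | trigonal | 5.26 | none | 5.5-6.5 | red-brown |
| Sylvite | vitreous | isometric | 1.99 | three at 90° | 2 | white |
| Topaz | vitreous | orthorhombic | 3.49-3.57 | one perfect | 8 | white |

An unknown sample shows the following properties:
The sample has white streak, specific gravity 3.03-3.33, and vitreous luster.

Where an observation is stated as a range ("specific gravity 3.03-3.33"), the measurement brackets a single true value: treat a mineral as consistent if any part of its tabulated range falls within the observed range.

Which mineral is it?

White streak: leaves Gypsum, Aragonite, Quartz, Anhydrite, Siderite, Fluorite, Kyanite, Orthoclase, Staurolite, Plagioclase, Dolomite, Beryl, Sphene, Sylvite, Topaz.
Specific gravity 3.03-3.33: leaves Fluorite.
Vitreous luster: all remaining candidates fit.
Fluorite is the sole remaining match.

Fluorite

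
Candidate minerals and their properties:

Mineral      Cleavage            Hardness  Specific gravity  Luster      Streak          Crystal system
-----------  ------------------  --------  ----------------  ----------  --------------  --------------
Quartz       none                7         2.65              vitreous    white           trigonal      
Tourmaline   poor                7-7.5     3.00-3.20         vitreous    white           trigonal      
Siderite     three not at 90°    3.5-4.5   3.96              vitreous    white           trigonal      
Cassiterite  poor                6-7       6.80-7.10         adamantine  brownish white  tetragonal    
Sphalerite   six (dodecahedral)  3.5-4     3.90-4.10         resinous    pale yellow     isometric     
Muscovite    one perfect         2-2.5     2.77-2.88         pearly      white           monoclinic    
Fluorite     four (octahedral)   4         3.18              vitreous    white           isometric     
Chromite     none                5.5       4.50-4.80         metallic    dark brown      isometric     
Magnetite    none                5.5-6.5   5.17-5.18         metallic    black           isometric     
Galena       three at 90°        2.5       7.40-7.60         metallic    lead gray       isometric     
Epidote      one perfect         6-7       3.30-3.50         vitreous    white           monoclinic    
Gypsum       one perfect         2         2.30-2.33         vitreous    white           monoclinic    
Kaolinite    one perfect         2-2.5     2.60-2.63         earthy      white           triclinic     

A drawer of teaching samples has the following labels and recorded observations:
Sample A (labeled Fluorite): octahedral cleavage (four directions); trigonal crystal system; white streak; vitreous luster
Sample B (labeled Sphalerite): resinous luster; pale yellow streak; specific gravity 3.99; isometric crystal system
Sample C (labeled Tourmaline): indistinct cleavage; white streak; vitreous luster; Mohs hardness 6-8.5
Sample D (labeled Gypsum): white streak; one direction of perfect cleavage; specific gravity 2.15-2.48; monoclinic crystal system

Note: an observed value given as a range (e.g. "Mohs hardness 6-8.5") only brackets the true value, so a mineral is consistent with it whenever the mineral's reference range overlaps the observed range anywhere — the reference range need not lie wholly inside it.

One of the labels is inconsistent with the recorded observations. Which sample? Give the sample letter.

Sample A: Fluorite has isometric system, but the record shows trigonal crystal system — this label is wrong.
Sample B: nothing contradicts Sphalerite.
Sample C: nothing contradicts Tourmaline.
Sample D: nothing contradicts Gypsum.
Sample A is the mislabeled one.

A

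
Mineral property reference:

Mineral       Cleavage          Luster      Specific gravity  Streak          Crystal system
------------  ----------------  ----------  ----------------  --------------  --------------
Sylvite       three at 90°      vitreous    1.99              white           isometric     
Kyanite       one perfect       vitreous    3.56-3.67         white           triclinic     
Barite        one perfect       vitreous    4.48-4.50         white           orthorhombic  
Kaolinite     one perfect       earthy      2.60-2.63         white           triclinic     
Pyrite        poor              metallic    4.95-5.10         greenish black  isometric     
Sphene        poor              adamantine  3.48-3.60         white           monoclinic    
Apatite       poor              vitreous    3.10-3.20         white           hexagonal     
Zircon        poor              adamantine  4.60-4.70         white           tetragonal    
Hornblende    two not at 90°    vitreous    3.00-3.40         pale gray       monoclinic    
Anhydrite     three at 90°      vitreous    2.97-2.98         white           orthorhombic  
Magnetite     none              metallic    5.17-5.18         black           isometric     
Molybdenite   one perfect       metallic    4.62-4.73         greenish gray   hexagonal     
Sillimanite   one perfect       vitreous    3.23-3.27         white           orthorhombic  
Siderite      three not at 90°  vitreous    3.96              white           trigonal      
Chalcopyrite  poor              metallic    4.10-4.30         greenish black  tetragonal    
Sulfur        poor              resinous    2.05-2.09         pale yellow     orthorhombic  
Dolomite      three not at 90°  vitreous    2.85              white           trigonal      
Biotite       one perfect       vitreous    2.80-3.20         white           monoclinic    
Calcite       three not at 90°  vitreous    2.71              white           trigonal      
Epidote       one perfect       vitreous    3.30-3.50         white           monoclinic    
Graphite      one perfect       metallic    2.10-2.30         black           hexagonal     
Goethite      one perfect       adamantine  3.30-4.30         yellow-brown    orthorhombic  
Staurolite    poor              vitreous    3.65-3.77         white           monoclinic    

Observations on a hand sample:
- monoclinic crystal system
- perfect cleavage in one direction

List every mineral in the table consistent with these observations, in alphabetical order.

Monoclinic crystal system — leaves Sphene, Hornblende, Biotite, Epidote, Staurolite.
Perfect cleavage in one direction — narrows the field to Biotite, Epidote.
The minerals that satisfy all observations are Biotite, Epidote.

Biotite, Epidote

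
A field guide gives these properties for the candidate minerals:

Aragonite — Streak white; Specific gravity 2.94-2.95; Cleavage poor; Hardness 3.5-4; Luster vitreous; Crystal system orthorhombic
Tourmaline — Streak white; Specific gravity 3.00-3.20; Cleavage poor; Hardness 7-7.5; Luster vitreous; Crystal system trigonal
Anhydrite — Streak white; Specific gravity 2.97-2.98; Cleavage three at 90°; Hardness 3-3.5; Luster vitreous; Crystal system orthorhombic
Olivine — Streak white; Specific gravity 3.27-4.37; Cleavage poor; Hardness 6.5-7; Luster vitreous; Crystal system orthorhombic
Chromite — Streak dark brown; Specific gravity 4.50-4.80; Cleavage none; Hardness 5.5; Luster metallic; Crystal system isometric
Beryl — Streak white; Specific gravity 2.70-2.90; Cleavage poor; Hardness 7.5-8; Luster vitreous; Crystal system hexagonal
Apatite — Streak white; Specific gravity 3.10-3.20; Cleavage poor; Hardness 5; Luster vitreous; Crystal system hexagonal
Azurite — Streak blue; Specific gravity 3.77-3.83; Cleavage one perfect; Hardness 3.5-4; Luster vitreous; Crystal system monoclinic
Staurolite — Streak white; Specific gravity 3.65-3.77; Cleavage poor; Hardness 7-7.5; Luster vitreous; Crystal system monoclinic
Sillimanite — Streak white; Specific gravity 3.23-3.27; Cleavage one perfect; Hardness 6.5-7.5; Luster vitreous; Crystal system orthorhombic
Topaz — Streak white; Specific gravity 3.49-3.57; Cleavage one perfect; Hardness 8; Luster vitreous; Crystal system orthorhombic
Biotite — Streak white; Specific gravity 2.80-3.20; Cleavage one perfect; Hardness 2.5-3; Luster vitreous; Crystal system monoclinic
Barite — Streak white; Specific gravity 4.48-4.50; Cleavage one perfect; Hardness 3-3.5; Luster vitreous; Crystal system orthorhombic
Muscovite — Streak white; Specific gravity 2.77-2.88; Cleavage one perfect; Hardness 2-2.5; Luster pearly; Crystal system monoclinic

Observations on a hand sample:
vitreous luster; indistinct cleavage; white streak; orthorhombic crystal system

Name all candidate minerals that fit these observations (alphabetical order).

Aragonite, Olivine

Vitreous luster excludes Chromite, Muscovite.
Indistinct cleavage rules out Anhydrite, Azurite, Sillimanite, Topaz, Biotite, Barite.
White streak: consistent with all remaining minerals.
Orthorhombic crystal system: Aragonite, Olivine remain.
The minerals that satisfy all observations are Aragonite, Olivine.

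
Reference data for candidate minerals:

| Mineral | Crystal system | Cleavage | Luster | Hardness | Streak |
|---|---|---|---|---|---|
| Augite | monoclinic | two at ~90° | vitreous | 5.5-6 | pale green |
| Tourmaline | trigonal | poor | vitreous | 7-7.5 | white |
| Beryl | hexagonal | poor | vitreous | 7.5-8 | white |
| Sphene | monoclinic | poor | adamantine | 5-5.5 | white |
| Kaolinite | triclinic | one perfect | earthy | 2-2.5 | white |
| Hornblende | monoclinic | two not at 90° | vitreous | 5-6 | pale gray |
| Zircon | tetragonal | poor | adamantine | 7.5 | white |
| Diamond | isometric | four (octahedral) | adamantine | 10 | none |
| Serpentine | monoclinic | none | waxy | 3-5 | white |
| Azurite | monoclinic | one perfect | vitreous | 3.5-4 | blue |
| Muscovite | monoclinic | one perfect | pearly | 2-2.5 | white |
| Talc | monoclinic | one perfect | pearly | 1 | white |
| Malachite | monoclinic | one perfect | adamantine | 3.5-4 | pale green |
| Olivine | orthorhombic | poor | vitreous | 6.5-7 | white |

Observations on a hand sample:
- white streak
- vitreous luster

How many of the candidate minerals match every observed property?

3

White streak rules out Augite, Hornblende, Diamond, Azurite, Malachite.
Vitreous luster — narrows the field to Tourmaline, Beryl, Olivine.
Consistent with every observation: Beryl, Olivine, Tourmaline.
That is 3 minerals.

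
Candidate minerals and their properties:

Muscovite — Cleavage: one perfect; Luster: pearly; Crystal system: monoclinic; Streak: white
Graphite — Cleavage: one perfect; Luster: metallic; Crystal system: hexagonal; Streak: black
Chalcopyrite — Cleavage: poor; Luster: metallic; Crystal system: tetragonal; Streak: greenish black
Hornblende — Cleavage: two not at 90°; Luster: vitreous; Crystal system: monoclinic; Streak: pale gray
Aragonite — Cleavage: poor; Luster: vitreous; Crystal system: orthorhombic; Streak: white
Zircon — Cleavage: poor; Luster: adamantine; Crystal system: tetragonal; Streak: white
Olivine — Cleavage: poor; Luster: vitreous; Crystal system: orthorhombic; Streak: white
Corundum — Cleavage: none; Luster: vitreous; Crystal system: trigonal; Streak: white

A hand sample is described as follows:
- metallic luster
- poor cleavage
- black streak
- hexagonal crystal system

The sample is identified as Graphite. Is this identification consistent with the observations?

Metallic luster — matches Graphite (metallic luster).
Poor cleavage — Graphite has cleavage one perfect; a mismatch.
Black streak — matches Graphite (black streak).
Hexagonal crystal system — matches Graphite (hexagonal system).
Cleavage alone is enough to reject Graphite.

Inconsistent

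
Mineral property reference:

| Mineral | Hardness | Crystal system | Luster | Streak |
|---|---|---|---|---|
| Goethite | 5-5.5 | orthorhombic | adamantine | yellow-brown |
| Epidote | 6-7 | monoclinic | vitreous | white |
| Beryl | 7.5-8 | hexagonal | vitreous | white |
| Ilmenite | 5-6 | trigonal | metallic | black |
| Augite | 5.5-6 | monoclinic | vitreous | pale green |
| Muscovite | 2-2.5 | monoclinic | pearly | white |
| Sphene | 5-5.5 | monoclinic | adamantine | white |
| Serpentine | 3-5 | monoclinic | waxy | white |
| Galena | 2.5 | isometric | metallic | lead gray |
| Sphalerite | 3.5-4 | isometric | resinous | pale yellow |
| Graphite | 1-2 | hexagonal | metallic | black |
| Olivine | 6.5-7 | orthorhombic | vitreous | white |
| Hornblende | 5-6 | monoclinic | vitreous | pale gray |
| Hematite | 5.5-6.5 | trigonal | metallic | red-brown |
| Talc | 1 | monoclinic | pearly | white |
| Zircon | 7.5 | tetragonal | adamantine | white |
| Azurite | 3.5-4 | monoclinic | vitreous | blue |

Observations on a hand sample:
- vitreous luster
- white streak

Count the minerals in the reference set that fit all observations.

3

Vitreous luster: Epidote, Beryl, Augite, Olivine, Hornblende, Azurite remain.
White streak is inconsistent with Augite, Hornblende, Azurite.
The minerals that satisfy all observations are Beryl, Epidote, Olivine.
That is 3 minerals.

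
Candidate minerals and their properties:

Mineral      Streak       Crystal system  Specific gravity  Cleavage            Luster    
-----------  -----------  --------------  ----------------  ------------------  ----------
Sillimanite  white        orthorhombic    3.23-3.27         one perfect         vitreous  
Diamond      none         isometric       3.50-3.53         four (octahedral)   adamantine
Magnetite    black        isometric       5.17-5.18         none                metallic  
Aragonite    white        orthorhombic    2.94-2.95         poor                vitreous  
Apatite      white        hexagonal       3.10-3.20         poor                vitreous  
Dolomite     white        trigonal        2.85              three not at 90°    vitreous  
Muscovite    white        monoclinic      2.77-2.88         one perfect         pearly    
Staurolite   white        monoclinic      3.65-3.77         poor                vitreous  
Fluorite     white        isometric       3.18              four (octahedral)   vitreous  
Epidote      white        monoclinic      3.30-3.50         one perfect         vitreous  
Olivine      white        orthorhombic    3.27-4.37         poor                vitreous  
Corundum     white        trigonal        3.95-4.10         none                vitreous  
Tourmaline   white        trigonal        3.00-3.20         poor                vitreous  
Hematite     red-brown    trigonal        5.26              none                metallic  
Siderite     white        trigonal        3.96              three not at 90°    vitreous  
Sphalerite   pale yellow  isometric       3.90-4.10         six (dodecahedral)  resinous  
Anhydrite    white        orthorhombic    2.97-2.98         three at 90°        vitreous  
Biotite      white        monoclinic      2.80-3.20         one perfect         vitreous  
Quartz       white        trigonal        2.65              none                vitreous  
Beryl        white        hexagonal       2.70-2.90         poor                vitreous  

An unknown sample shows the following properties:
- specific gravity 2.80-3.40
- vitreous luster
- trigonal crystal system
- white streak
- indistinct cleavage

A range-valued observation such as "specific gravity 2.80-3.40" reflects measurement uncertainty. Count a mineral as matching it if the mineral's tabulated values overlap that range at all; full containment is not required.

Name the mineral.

Specific gravity 2.80-3.40 — Sillimanite, Aragonite, Apatite, Dolomite, Muscovite, Fluorite, Epidote, Olivine, Tourmaline, Anhydrite, Biotite, Beryl remain.
Vitreous luster eliminates Muscovite.
Trigonal crystal system — only Dolomite, Tourmaline remain.
White streak — no further eliminations.
Indistinct cleavage rules out Dolomite.
Tourmaline is the sole remaining match.

Tourmaline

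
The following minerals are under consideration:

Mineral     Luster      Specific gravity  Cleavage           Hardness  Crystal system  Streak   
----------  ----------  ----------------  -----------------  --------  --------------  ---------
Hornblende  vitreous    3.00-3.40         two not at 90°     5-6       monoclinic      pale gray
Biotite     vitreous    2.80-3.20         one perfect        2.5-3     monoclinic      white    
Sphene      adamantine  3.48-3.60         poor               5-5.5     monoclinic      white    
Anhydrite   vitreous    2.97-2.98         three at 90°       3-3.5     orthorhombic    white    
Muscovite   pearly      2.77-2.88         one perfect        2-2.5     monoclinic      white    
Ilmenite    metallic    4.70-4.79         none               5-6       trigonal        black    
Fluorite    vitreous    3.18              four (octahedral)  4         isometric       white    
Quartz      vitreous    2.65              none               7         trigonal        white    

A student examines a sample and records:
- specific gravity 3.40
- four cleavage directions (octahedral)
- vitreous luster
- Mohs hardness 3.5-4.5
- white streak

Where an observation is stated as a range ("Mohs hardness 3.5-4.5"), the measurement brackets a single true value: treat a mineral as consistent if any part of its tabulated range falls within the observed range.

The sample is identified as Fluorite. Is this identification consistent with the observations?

Specific gravity 3.40 — Fluorite has SG 3.18; a mismatch.
Four cleavage directions (octahedral) — consistent with Fluorite (cleavage four (octahedral)).
Vitreous luster — consistent with Fluorite (vitreous luster).
Mohs hardness 3.5-4.5 — consistent with Fluorite (hardness 4).
White streak — consistent with Fluorite (white streak).
Specific gravity alone is enough to reject Fluorite.

No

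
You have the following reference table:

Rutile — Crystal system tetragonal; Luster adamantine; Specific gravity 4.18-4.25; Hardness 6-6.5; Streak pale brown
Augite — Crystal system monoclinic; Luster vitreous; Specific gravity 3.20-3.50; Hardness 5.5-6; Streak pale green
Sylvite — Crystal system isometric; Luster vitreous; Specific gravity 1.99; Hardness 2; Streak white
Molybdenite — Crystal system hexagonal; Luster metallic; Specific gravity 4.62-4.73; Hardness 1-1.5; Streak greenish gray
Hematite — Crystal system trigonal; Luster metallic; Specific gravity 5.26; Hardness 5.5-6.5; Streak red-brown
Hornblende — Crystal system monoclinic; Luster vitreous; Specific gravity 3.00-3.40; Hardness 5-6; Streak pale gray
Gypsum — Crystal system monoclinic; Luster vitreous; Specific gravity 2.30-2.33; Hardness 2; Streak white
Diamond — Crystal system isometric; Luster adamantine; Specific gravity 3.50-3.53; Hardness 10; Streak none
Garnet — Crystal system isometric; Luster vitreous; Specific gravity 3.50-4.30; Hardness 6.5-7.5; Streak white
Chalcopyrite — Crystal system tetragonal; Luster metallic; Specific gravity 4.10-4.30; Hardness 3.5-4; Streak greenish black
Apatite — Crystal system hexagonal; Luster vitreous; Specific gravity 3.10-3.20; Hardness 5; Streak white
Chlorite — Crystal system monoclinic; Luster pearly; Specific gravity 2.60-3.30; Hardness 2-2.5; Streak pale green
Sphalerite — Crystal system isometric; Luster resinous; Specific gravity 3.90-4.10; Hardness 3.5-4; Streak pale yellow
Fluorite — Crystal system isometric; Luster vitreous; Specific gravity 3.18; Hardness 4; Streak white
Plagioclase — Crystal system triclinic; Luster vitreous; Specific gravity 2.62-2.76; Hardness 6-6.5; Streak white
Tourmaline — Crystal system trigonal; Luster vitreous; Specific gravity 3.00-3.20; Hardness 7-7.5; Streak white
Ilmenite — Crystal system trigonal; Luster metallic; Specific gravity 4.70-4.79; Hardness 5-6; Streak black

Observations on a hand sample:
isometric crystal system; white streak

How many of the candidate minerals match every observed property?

Isometric crystal system: narrows the field to Sylvite, Diamond, Garnet, Sphalerite, Fluorite.
White streak eliminates Diamond, Sphalerite.
Remaining candidates: Fluorite, Garnet, Sylvite.
That is 3 minerals.

3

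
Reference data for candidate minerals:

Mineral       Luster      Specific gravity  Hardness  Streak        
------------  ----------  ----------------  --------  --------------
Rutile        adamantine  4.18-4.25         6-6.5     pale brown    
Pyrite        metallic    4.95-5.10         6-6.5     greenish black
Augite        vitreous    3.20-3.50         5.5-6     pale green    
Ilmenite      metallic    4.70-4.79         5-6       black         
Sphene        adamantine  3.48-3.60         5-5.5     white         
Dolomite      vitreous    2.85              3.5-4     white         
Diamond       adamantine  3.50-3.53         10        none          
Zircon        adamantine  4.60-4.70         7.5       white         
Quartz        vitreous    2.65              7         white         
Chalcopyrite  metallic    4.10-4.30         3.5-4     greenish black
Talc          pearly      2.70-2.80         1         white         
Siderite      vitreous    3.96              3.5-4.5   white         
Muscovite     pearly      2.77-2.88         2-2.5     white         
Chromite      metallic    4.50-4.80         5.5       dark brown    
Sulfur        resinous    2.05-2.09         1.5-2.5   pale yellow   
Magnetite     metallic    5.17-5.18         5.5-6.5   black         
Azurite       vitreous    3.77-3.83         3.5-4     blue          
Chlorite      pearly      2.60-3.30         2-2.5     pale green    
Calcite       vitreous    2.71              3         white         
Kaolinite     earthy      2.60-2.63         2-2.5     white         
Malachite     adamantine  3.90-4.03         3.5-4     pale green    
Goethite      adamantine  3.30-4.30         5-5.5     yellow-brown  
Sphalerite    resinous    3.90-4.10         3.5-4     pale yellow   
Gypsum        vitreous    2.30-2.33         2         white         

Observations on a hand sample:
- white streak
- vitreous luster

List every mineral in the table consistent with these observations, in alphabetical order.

Calcite, Dolomite, Gypsum, Quartz, Siderite

White streak: narrows the field to Sphene, Dolomite, Zircon, Quartz, Talc, Siderite, Muscovite, Calcite, Kaolinite, Gypsum.
Vitreous luster is inconsistent with Sphene, Zircon, Talc, Muscovite, Kaolinite.
The minerals that satisfy all observations are Calcite, Dolomite, Gypsum, Quartz, Siderite.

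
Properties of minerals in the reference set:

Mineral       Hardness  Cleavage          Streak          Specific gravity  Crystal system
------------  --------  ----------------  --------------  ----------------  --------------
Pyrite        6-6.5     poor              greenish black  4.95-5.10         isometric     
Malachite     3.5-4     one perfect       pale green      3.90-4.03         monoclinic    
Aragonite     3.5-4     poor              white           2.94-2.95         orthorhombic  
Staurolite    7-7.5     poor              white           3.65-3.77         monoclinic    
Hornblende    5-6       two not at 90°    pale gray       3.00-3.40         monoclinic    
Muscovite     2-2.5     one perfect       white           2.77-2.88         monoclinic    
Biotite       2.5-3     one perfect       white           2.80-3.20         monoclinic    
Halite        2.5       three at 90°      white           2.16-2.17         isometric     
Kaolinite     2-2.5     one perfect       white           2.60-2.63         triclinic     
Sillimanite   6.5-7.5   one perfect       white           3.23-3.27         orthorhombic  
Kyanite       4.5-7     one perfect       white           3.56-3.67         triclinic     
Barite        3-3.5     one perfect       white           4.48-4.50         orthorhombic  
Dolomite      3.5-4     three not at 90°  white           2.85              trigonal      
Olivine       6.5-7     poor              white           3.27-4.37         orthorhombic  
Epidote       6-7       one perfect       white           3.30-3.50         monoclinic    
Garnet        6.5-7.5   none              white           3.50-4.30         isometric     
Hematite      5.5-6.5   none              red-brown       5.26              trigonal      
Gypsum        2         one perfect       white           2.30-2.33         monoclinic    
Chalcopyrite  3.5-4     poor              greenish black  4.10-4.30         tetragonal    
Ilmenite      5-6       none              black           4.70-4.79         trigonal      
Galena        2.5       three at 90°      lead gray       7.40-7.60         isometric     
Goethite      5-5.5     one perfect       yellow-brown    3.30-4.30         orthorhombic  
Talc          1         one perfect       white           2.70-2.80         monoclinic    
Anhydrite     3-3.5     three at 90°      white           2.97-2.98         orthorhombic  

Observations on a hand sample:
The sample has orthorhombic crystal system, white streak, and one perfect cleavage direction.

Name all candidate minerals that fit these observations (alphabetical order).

Barite, Sillimanite

Orthorhombic crystal system — only Aragonite, Sillimanite, Barite, Olivine, Goethite, Anhydrite remain.
White streak excludes Goethite.
One perfect cleavage direction — Sillimanite, Barite remain.
The minerals that satisfy all observations are Barite, Sillimanite.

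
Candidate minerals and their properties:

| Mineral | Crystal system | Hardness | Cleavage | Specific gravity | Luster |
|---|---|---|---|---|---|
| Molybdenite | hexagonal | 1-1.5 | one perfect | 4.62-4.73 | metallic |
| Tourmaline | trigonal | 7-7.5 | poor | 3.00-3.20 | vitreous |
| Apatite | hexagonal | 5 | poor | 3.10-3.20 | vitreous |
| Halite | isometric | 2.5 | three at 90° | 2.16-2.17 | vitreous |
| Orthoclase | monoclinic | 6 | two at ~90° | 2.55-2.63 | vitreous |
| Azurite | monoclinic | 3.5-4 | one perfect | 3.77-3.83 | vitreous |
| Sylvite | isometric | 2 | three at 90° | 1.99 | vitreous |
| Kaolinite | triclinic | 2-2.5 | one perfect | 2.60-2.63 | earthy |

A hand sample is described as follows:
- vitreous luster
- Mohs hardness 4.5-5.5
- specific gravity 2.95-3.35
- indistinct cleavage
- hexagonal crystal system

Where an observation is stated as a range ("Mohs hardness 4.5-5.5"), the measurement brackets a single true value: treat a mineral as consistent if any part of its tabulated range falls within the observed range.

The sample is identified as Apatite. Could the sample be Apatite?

Yes

Vitreous luster — matches Apatite (vitreous luster).
Mohs hardness 4.5-5.5 — matches Apatite (hardness 5).
Specific gravity 2.95-3.35 — matches Apatite (SG 3.10-3.20).
Indistinct cleavage — matches Apatite (cleavage poor).
Hexagonal crystal system — matches Apatite (hexagonal system).
Every observed property is compatible with the reference values for Apatite.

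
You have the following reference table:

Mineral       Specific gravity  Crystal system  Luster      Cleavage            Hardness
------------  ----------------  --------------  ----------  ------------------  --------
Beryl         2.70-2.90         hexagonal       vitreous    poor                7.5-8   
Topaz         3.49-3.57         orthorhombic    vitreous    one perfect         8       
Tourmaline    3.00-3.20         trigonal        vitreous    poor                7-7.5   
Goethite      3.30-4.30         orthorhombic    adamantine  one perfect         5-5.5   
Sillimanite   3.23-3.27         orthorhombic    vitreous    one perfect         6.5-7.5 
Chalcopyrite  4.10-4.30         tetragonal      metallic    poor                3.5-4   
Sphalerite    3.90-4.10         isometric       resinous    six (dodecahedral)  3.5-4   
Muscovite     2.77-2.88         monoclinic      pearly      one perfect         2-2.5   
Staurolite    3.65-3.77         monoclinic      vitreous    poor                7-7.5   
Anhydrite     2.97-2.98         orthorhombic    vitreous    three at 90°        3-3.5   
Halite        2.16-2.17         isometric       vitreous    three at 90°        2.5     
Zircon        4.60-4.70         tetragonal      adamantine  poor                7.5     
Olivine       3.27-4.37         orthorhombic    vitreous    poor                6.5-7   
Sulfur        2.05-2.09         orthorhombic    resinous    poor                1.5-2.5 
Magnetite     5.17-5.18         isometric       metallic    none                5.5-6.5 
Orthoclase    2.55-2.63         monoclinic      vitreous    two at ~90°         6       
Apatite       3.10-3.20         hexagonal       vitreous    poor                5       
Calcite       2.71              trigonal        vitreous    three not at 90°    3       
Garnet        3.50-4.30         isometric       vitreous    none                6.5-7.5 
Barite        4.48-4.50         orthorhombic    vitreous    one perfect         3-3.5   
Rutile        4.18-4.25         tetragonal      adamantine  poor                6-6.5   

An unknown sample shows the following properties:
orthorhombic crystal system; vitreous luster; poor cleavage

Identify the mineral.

Olivine

Orthorhombic crystal system: Topaz, Goethite, Sillimanite, Anhydrite, Olivine, Sulfur, Barite remain.
Vitreous luster eliminates Goethite, Sulfur.
Poor cleavage: Olivine remains.
Only Olivine satisfies all observations.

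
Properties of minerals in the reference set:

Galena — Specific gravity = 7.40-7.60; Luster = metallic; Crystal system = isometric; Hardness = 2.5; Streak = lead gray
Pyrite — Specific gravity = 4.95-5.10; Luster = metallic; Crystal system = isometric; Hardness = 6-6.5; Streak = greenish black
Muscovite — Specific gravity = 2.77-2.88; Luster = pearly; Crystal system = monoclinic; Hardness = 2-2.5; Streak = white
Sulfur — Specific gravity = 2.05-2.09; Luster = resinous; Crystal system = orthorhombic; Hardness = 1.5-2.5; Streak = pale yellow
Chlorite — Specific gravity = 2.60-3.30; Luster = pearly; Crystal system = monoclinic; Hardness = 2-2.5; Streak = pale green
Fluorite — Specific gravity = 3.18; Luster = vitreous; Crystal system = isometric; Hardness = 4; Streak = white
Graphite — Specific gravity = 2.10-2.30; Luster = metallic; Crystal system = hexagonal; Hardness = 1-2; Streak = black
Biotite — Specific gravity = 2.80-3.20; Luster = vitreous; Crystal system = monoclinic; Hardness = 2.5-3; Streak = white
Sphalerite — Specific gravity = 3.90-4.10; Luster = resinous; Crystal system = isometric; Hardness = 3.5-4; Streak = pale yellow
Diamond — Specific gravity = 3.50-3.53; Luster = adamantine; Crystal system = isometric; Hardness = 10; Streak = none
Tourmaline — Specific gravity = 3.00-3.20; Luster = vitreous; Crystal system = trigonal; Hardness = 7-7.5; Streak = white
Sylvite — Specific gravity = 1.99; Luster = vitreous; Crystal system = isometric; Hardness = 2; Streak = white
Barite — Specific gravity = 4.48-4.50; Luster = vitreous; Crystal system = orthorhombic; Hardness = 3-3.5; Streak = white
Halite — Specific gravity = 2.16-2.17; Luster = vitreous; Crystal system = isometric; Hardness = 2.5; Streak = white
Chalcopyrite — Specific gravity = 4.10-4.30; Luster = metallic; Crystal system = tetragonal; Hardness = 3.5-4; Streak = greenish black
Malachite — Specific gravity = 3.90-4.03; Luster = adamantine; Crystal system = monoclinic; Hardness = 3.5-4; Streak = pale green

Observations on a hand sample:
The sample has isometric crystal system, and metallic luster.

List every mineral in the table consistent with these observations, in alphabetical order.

Galena, Pyrite

Isometric crystal system — leaves Galena, Pyrite, Fluorite, Sphalerite, Diamond, Sylvite, Halite.
Metallic luster — only Galena, Pyrite remain.
Consistent with every observation: Galena, Pyrite.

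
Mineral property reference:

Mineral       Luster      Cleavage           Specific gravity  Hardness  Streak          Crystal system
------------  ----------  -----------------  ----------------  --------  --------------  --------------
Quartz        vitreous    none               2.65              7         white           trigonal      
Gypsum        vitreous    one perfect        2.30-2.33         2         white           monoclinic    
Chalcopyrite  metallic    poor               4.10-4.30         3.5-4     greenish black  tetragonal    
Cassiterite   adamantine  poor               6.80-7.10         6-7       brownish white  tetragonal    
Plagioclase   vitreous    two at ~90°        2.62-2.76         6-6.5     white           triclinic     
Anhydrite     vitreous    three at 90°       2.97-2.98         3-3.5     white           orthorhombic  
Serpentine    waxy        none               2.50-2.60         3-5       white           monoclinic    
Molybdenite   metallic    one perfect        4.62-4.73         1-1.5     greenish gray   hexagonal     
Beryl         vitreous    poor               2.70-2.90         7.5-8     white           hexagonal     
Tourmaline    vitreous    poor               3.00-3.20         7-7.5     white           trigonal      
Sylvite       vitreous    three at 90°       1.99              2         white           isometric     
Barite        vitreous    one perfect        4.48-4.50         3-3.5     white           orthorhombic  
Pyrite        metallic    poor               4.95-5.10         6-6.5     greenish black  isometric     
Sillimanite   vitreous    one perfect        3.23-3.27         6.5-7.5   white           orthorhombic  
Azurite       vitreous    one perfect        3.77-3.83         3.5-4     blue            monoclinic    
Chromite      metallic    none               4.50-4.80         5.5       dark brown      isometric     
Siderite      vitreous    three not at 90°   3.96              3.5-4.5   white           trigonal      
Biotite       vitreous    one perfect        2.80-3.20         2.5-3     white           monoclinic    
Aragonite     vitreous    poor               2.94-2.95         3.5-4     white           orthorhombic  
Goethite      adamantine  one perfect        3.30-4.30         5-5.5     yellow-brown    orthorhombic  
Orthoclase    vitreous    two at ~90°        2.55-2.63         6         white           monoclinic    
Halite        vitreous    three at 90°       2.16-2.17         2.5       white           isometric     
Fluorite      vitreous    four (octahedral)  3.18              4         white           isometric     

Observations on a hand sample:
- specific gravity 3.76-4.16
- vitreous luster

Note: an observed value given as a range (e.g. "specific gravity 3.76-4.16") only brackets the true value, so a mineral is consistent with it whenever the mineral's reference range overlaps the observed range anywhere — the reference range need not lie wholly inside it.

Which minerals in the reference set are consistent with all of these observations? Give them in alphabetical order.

Azurite, Siderite

Specific gravity 3.76-4.16 — only Chalcopyrite, Azurite, Siderite, Goethite remain.
Vitreous luster rules out Chalcopyrite, Goethite.
The minerals that satisfy all observations are Azurite, Siderite.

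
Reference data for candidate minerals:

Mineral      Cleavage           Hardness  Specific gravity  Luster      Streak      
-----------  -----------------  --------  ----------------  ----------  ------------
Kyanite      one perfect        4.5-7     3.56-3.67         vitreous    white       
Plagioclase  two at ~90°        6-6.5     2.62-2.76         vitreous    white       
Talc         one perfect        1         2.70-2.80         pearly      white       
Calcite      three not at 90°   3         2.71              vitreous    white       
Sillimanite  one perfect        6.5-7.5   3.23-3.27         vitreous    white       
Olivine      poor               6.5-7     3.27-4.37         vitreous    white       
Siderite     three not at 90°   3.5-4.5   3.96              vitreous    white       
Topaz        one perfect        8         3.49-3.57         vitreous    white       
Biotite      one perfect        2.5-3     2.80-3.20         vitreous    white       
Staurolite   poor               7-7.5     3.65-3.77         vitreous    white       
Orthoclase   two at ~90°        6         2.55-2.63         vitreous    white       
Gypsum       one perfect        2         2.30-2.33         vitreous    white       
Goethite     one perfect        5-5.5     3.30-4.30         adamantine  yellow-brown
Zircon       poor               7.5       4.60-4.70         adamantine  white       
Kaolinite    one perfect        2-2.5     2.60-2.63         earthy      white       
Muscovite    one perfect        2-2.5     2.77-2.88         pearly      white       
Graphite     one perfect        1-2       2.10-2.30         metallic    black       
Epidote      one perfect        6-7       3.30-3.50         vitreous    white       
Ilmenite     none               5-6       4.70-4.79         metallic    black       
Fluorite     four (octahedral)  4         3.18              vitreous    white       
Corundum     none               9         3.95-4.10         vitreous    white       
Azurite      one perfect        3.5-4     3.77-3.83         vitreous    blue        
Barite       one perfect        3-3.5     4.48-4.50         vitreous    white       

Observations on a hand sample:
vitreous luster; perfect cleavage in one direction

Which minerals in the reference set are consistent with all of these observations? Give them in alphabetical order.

Azurite, Barite, Biotite, Epidote, Gypsum, Kyanite, Sillimanite, Topaz

Vitreous luster: only Kyanite, Plagioclase, Calcite, Sillimanite, Olivine, Siderite, Topaz, Biotite, Staurolite, Orthoclase, Gypsum, Epidote, Fluorite, Corundum, Azurite, Barite remain.
Perfect cleavage in one direction: Kyanite, Sillimanite, Topaz, Biotite, Gypsum, Epidote, Azurite, Barite remain.
The minerals that satisfy all observations are Azurite, Barite, Biotite, Epidote, Gypsum, Kyanite, Sillimanite, Topaz.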